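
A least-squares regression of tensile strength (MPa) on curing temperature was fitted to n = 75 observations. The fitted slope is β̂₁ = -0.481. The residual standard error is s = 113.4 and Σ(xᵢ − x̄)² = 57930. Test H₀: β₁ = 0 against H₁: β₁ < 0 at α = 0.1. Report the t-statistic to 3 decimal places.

SE(β̂₁) = s/√Sₓₓ = 113.4/√57930 = 0.471152.
t = -0.481 / 0.471152 = -1.021.
df = n − 2 = 73.
One-sided p ≈ 0.1553, which is ≥ 0.1, so fail to reject H₀.
The data do not give significant evidence that the true slope on curing temperature is negative.

t = -1.021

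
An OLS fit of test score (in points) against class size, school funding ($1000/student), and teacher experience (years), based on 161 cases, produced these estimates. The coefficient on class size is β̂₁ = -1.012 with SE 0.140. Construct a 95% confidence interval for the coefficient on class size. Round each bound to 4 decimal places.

df = n − k − 1 = 161 − 3 − 1 = 157.
t* = t_{0.025, 157} = 1.975189.
Margin = t* × SE = 1.975189 × 0.140 = 0.276526.
CI: -1.012 ± 0.276526 → (-1.2885, -0.7355).
With 95% confidence, each one-unit increase in class size is associated with a change of between -1.2885 and -0.7355 points in test score, holding the other predictors fixed.

(-1.2885, -0.7355)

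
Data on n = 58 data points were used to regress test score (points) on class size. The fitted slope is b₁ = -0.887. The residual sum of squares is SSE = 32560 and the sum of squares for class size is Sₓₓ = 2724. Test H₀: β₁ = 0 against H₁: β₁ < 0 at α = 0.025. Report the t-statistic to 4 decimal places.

t = -1.9199

MSE = SSE/(n − 2) = 32560/56 = 581.429.
SE(b₁) = √(MSE/Sₓₓ) = √(581.429/2724) = 0.462003.
t = -0.887 / 0.462003 = -1.9199.
df = n − 2 = 56.
One-sided p ≈ 0.0300, which is ≥ 0.025, so fail to reject H₀.
The data do not give significant evidence that the true slope on class size is negative.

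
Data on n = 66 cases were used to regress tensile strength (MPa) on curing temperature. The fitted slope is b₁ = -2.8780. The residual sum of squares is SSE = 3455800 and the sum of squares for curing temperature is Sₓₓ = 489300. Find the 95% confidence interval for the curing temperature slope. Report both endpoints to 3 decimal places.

MSE = SSE/(n − 2) = 3455800/64 = 53996.9.
SE(b₁) = √(MSE/Sₓₓ) = √(53996.9/489300) = 0.332198.
df = n − 2 = 64.
t* = t_{0.025, 64} = 1.99773.
Margin = t* × SE = 1.99773 × 0.332198 = 0.66364.
CI: -2.8780 ± 0.66364 → (-3.542, -2.214).
With 95% confidence, each one-unit increase in curing temperature is associated with a change of between -3.542 and -2.214 MPa in tensile strength.

(-3.542, -2.214)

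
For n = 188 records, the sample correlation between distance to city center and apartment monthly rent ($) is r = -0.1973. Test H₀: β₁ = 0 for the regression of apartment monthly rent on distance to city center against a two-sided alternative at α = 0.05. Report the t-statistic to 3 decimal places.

t = r·√(n − 2)/√(1 − r²) = -0.1973·√186/√0.961073 = -2.745.
df = n − 2 = 186.
Two-sided p ≈ 0.0066, which is < 0.05, so reject H₀.
There is evidence of a linear association between distance to city center and apartment monthly rent.

t = -2.745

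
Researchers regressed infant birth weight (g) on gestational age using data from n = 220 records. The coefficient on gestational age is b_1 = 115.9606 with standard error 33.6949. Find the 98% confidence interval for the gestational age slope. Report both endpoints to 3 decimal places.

(36.994, 194.927)

df = n − 2 = 220 − 2 = 218.
t* = t_{0.01, 218} = 2.343575.
Margin = t* × SE = 2.343575 × 33.6949 = 78.96652.
CI: 115.9606 ± 78.96652 → (36.994, 194.927).
With 98% confidence, each one-unit increase in gestational age is associated with a change of between 36.994 and 194.927 g in infant birth weight.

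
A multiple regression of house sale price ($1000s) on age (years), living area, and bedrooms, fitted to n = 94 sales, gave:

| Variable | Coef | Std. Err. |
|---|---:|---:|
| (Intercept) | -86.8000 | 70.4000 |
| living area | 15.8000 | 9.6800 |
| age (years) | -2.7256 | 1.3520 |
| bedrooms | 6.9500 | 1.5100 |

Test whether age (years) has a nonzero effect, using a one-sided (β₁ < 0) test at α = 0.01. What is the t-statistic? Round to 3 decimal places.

Read off: b = -2.7256, SE = 1.3520 for age (years).
H₀: β₁ = 0 vs H₁: β₁ < 0.
t = -2.7256 / 1.3520 = -2.016.
df = n − k − 1 = 94 − 3 − 1 = 90.
One-sided p ≈ 0.0234, which is ≥ 0.01, so fail to reject H₀.
The data do not give significant evidence that the true slope on age (years) is negative, holding the other predictors fixed.

t = -2.016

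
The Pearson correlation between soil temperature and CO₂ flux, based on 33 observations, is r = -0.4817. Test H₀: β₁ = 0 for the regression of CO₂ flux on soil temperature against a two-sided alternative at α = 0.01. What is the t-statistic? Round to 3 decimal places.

t = -3.060

t = r·√(n − 2)/√(1 − r²) = -0.4817·√31/√0.767965 = -3.060.
df = n − 2 = 31.
Two-sided p ≈ 0.0045, which is < 0.01, so reject H₀.
There is evidence of a linear association between soil temperature and CO₂ flux.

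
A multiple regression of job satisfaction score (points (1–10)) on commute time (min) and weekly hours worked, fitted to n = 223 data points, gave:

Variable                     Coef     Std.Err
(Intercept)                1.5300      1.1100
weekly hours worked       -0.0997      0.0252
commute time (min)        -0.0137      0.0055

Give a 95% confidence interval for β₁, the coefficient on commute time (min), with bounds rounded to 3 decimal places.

Read off: b = -0.0137, SE = 0.0055 for commute time (min).
df = n − k − 1 = 223 − 2 − 1 = 220.
t* = t_{0.025, 220} = 1.970806.
Margin = t* × SE = 1.970806 × 0.0055 = 0.01084.
CI: -0.0137 ± 0.01084 → (-0.025, -0.003).

(-0.025, -0.003)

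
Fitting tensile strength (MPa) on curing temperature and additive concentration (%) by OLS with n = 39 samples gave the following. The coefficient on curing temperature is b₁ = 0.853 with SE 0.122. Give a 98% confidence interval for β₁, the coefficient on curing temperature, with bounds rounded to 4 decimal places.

(0.5560, 1.1500)

df = n − k − 1 = 39 − 2 − 1 = 36.
t* = t_{0.01, 36} = 2.434494.
Margin = t* × SE = 2.434494 × 0.122 = 0.297008.
CI: 0.853 ± 0.297008 → (0.5560, 1.1500).
With 98% confidence, each one-unit increase in curing temperature is associated with a change of between 0.5560 and 1.1500 MPa in tensile strength, holding the other predictors fixed.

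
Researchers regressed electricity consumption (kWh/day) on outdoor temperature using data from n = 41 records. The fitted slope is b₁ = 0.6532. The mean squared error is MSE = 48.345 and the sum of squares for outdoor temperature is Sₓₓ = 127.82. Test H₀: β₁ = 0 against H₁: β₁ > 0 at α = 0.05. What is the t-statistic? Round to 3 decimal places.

t = 1.062

SE(b₁) = √(MSE/Sₓₓ) = √(48.345/127.82) = 0.615002.
t = 0.6532 / 0.615002 = 1.062.
df = n − 2 = 39.
One-sided p ≈ 0.1474, which is ≥ 0.05, so fail to reject H₀.
The data do not give significant evidence that the true slope on outdoor temperature is positive.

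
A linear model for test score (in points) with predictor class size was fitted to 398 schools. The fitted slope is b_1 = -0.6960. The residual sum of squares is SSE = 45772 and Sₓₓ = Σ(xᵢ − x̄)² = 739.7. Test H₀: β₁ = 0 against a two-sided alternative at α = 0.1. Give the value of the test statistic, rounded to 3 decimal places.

MSE = SSE/(n − 2) = 45772/396 = 115.586.
SE(b_1) = √(MSE/Sₓₓ) = √(115.586/739.7) = 0.395298.
t = -0.6960 / 0.395298 = -1.761.
df = n − 2 = 396.
Two-sided p ≈ 0.0791, which is < 0.1, so reject H₀.
There is evidence that class size is associated with test score.

t = -1.761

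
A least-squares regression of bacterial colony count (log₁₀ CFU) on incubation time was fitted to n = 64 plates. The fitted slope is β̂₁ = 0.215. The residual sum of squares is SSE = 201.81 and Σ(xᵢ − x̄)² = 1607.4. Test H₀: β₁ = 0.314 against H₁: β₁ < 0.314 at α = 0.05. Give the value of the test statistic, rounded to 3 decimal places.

MSE = SSE/(n − 2) = 201.81/62 = 3.255.
SE(β̂₁) = √(MSE/Sₓₓ) = √(3.255/1607.4) = 0.0450001.
t = (0.215 − 0.314) / 0.0450001 = -2.200.
df = n − 2 = 62.
One-sided p ≈ 0.0158, which is < 0.05, so reject H₀.
There is evidence that the true slope on incubation time is below 0.314 log₁₀ CFU per unit.

t = -2.200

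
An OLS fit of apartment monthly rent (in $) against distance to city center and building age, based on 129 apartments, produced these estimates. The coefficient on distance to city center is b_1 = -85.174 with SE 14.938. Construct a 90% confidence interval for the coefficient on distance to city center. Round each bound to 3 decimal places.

(-109.927, -60.421)

df = n − k − 1 = 129 − 2 − 1 = 126.
t* = t_{0.05, 126} = 1.657037.
Margin = t* × SE = 1.657037 × 14.938 = 24.75282.
CI: -85.174 ± 24.75282 → (-109.927, -60.421).
With 90% confidence, each one-unit increase in distance to city center is associated with a change of between -109.927 and -60.421 $ in apartment monthly rent, holding the other predictors fixed.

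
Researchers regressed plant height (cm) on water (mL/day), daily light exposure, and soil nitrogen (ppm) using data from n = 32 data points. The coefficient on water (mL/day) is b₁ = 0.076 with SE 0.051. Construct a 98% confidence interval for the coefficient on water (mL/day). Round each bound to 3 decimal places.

df = n − k − 1 = 32 − 3 − 1 = 28.
t* = t_{0.01, 28} = 2.46714.
Margin = t* × SE = 2.46714 × 0.051 = 0.12582.
CI: 0.076 ± 0.12582 → (-0.050, 0.202).
With 98% confidence, each one-unit increase in water (mL/day) is associated with a change of between -0.050 and 0.202 cm in plant height, holding the other predictors fixed.

(-0.050, 0.202)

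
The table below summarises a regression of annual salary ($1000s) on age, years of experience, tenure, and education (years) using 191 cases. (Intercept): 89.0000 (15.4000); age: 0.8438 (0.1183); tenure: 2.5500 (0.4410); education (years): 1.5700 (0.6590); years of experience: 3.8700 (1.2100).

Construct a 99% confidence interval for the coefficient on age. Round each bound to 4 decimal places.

Read off: b = 0.8438, SE = 0.1183 for age.
df = n − k − 1 = 191 − 4 − 1 = 186.
t* = t_{0.005, 186} = 2.60252.
Margin = t* × SE = 2.60252 × 0.1183 = 0.307878.
CI: 0.8438 ± 0.307878 → (0.5359, 1.1517).

(0.5359, 1.1517)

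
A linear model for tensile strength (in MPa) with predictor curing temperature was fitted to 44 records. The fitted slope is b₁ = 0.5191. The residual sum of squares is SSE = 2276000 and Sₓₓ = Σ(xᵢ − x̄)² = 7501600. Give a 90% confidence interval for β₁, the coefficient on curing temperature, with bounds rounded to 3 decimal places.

(0.376, 0.662)

MSE = SSE/(n − 2) = 2276000/42 = 54190.5.
SE(b₁) = √(MSE/Sₓₓ) = √(54190.5/7501600) = 0.0849933.
df = n − 2 = 42.
t* = t_{0.05, 42} = 1.681952.
Margin = t* × SE = 1.681952 × 0.0849933 = 0.14295.
CI: 0.5191 ± 0.14295 → (0.376, 0.662).
With 90% confidence, each one-unit increase in curing temperature is associated with a change of between 0.376 and 0.662 MPa in tensile strength.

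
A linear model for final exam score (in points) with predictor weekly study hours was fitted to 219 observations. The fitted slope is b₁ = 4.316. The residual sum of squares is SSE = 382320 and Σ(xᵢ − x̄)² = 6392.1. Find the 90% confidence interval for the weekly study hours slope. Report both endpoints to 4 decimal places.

(3.4487, 5.1833)

MSE = SSE/(n − 2) = 382320/217 = 1761.84.
SE(b₁) = √(MSE/Sₓₓ) = √(1761.84/6392.1) = 0.525003.
df = n − 2 = 217.
t* = t_{0.05, 217} = 1.651906.
Margin = t* × SE = 1.651906 × 0.525003 = 0.867256.
CI: 4.316 ± 0.867256 → (3.4487, 5.1833).
With 90% confidence, each one-unit increase in weekly study hours is associated with a change of between 3.4487 and 5.1833 points in final exam score.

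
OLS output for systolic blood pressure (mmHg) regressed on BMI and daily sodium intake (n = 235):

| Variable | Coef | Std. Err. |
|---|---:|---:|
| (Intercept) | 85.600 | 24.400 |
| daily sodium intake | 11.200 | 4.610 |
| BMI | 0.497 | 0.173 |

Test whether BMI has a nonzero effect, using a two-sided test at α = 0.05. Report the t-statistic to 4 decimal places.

Read off: b = 0.497, SE = 0.173 for BMI.
H₀: β₁ = 0 vs H₁: β₁ ≠ 0.
t = 0.497 / 0.173 = 2.8728.
df = n − k − 1 = 235 − 2 − 1 = 232.
Two-sided p ≈ 0.0044, which is < 0.05, so reject H₀.
There is evidence that BMI is associated with systolic blood pressure, holding the other predictors fixed.

t = 2.8728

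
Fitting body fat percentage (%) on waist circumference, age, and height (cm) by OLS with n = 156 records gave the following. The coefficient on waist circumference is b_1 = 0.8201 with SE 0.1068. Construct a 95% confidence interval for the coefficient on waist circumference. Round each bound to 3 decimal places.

df = n − k − 1 = 156 − 3 − 1 = 152.
t* = t_{0.025, 152} = 1.975694.
Margin = t* × SE = 1.975694 × 0.1068 = 0.21100.
CI: 0.8201 ± 0.21100 → (0.609, 1.031).
With 95% confidence, each one-unit increase in waist circumference is associated with a change of between 0.609 and 1.031 % in body fat percentage, holding the other predictors fixed.

(0.609, 1.031)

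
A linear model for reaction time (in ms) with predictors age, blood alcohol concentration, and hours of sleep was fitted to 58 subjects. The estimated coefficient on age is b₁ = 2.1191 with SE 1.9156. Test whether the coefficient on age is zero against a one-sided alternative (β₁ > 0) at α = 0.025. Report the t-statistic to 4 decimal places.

H₀: β₁ = 0 vs H₁: β₁ > 0.
t = (b₁ − β₁⁰)/SE = 2.1191 / 1.9156 = 1.1062.
df = n − k − 1 = 58 − 3 − 1 = 54.
One-sided p ≈ 0.1368, which is ≥ 0.025, so fail to reject H₀.
The data do not give significant evidence that the true slope on age is positive, holding the other predictors fixed.

t = 1.1062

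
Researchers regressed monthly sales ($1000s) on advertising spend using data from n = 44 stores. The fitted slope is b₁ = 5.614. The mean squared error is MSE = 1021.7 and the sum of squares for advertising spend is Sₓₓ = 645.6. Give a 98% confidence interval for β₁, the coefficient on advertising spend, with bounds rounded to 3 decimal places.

SE(b₁) = √(MSE/Sₓₓ) = √(1021.7/645.6) = 1.258.
df = n − 2 = 42.
t* = t_{0.01, 42} = 2.41847.
Margin = t* × SE = 2.41847 × 1.258 = 3.04243.
CI: 5.614 ± 3.04243 → (2.572, 8.656).
With 98% confidence, each one-unit increase in advertising spend is associated with a change of between 2.572 and 8.656 $1000s in monthly sales.

(2.572, 8.656)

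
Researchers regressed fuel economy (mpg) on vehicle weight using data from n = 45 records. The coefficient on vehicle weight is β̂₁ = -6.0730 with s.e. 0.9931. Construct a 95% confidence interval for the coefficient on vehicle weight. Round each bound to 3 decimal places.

df = n − 2 = 45 − 2 = 43.
t* = t_{0.025, 43} = 2.016692.
Margin = t* × SE = 2.016692 × 0.9931 = 2.00278.
CI: -6.0730 ± 2.00278 → (-8.076, -4.070).
With 95% confidence, each one-unit increase in vehicle weight is associated with a change of between -8.076 and -4.070 mpg in fuel economy.

(-8.076, -4.070)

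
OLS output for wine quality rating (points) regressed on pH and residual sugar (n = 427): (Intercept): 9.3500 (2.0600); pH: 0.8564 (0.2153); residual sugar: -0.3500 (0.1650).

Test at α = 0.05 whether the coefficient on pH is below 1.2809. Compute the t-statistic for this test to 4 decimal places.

Read off: b = 0.8564, SE = 0.2153 for pH.
H₀: β₁ = 1.2809 vs H₁: β₁ < 1.2809.
t = (0.8564 − 1.2809) / 0.2153 = -1.9717.
df = n − k − 1 = 427 − 2 − 1 = 424.
One-sided p ≈ 0.0246, which is < 0.05, so reject H₀.
There is evidence that the true slope on pH is below 1.2809 points per unit, holding the other predictors fixed.

t = -1.9717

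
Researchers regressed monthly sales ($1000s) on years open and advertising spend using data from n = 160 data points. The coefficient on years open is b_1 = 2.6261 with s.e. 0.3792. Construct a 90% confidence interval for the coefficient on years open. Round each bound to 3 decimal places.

df = n − k − 1 = 160 − 2 − 1 = 157.
t* = t_{0.05, 157} = 1.654617.
Margin = t* × SE = 1.654617 × 0.3792 = 0.62743.
CI: 2.6261 ± 0.62743 → (1.999, 3.254).
With 90% confidence, each one-unit increase in years open is associated with a change of between 1.999 and 3.254 $1000s in monthly sales, holding the other predictors fixed.

(1.999, 3.254)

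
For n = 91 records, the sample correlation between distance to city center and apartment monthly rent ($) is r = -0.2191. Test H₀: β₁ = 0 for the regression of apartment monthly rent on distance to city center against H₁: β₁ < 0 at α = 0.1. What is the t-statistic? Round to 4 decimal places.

t = r·√(n − 2)/√(1 − r²) = -0.2191·√89/√0.951995 = -2.1185.
df = n − 2 = 89.
One-sided p ≈ 0.0185, which is < 0.1, so reject H₀.
There is evidence of a linear association between distance to city center and apartment monthly rent.

t = -2.1185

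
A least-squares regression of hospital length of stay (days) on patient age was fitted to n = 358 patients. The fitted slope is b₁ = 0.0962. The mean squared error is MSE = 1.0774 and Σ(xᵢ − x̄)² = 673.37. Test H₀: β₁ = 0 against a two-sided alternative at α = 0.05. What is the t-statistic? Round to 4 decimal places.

t = 2.4050

SE(b₁) = √(MSE/Sₓₓ) = √(1.0774/673.37) = 0.0400001.
t = 0.0962 / 0.0400001 = 2.4050.
df = n − 2 = 356.
Two-sided p ≈ 0.0167, which is < 0.05, so reject H₀.
There is evidence that patient age is associated with hospital length of stay.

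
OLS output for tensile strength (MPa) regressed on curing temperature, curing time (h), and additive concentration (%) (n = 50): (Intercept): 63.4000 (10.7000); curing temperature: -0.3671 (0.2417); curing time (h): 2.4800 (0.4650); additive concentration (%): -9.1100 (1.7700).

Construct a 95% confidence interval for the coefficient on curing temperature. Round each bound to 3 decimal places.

Read off: b = -0.3671, SE = 0.2417 for curing temperature.
df = n − k − 1 = 50 − 3 − 1 = 46.
t* = t_{0.025, 46} = 2.012896.
Margin = t* × SE = 2.012896 × 0.2417 = 0.48652.
CI: -0.3671 ± 0.48652 → (-0.854, 0.119).

(-0.854, 0.119)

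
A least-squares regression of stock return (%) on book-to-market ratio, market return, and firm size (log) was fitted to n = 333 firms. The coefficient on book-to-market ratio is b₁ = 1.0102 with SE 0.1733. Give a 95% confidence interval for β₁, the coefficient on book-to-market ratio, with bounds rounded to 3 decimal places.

(0.669, 1.351)

df = n − k − 1 = 333 − 3 − 1 = 329.
t* = t_{0.025, 329} = 1.967201.
Margin = t* × SE = 1.967201 × 0.1733 = 0.34092.
CI: 1.0102 ± 0.34092 → (0.669, 1.351).
With 95% confidence, each one-unit increase in book-to-market ratio is associated with a change of between 0.669 and 1.351 % in stock return, holding the other predictors fixed.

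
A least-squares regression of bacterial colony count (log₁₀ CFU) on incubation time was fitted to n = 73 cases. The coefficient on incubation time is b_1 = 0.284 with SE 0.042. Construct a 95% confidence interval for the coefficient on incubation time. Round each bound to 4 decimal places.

(0.2003, 0.3677)

df = n − 2 = 73 − 2 = 71.
t* = t_{0.025, 71} = 1.993943.
Margin = t* × SE = 1.993943 × 0.042 = 0.083746.
CI: 0.284 ± 0.083746 → (0.2003, 0.3677).
With 95% confidence, each one-unit increase in incubation time is associated with a change of between 0.2003 and 0.3677 log₁₀ CFU in bacterial colony count.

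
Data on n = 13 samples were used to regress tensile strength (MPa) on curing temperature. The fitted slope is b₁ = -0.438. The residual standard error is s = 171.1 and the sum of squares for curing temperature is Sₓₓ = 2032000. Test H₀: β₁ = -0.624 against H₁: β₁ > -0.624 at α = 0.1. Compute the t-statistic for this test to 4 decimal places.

t = 1.5496

SE(b₁) = s/√Sₓₓ = 171.1/√2032000 = 0.12003.
t = (-0.438 − (-0.624)) / 0.12003 = 1.5496.
df = n − 2 = 11.
One-sided p ≈ 0.0748, which is < 0.1, so reject H₀.
There is evidence that the true slope on curing temperature exceeds -0.624 MPa per unit.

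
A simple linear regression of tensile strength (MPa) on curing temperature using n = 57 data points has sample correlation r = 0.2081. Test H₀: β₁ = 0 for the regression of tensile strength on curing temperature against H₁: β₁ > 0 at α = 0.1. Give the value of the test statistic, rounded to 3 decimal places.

t = r·√(n − 2)/√(1 − r²) = 0.2081·√55/√0.956694 = 1.578.
df = n − 2 = 55.
One-sided p ≈ 0.0602, which is < 0.1, so reject H₀.
There is evidence of a linear association between curing temperature and tensile strength.

t = 1.578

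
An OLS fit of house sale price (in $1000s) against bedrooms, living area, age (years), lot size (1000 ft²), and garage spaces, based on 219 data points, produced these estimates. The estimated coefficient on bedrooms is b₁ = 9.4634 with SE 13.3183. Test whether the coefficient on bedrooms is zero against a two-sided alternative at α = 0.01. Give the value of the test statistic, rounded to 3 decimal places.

t = 0.711

H₀: β₁ = 0 vs H₁: β₁ ≠ 0.
t = (b₁ − β₁⁰)/SE = 9.4634 / 13.3183 = 0.711.
df = n − k − 1 = 219 − 5 − 1 = 213.
Two-sided p ≈ 0.4781, which is ≥ 0.01, so fail to reject H₀.
The data do not give significant evidence of an association between bedrooms and house sale price, after adjusting for the other predictors.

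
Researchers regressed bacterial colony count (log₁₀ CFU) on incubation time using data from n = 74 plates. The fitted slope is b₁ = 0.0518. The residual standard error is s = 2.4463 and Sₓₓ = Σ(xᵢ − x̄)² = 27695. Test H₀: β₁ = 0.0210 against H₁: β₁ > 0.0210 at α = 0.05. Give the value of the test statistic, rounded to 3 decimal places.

t = 2.095

SE(b₁) = s/√Sₓₓ = 2.4463/√27695 = 0.0146997.
t = (0.0518 − 0.0210) / 0.0146997 = 2.095.
df = n − 2 = 72.
One-sided p ≈ 0.0198, which is < 0.05, so reject H₀.
There is evidence that the true slope on incubation time exceeds 0.0210 log₁₀ CFU per unit.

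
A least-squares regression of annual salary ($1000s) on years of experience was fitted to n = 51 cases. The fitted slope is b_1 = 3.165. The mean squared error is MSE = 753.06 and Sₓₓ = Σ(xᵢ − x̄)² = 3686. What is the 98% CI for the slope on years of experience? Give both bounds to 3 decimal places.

SE(b_1) = √(MSE/Sₓₓ) = √(753.06/3686) = 0.451999.
df = n − 2 = 49.
t* = t_{0.01, 49} = 2.404892.
Margin = t* × SE = 2.404892 × 0.451999 = 1.08701.
CI: 3.165 ± 1.08701 → (2.078, 4.252).
With 98% confidence, each one-unit increase in years of experience is associated with a change of between 2.078 and 4.252 $1000s in annual salary.

(2.078, 4.252)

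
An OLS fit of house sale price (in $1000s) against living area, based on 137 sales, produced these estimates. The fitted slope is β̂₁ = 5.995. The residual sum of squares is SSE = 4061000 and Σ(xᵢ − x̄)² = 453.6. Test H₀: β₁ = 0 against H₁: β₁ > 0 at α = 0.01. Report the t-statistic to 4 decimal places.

t = 0.7362

MSE = SSE/(n − 2) = 4061000/135 = 30081.5.
SE(β̂₁) = √(MSE/Sₓₓ) = √(30081.5/453.6) = 8.14354.
t = 5.995 / 8.14354 = 0.7362.
df = n − 2 = 135.
One-sided p ≈ 0.2315, which is ≥ 0.01, so fail to reject H₀.
The data do not give significant evidence that the true slope on living area is positive.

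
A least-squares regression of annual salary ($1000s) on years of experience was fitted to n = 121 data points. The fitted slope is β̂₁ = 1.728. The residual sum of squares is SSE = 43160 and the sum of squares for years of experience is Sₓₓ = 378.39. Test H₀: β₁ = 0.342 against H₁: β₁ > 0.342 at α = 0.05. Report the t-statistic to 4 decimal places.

t = 1.4157

MSE = SSE/(n − 2) = 43160/119 = 362.689.
SE(β̂₁) = √(MSE/Sₓₓ) = √(362.689/378.39) = 0.979033.
t = (1.728 − 0.342) / 0.979033 = 1.4157.
df = n − 2 = 119.
One-sided p ≈ 0.0797, which is ≥ 0.05, so fail to reject H₀.
The data do not give significant evidence that the true slope on years of experience exceeds 0.342 $1000s per unit.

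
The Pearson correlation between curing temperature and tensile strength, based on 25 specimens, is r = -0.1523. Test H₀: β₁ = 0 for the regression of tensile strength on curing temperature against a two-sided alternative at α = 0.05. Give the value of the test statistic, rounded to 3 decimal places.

t = -0.739

t = r·√(n − 2)/√(1 − r²) = -0.1523·√23/√0.976805 = -0.739.
df = n − 2 = 23.
Two-sided p ≈ 0.4674, which is ≥ 0.05, so fail to reject H₀.
The data do not give significant evidence of a linear association between curing temperature and tensile strength.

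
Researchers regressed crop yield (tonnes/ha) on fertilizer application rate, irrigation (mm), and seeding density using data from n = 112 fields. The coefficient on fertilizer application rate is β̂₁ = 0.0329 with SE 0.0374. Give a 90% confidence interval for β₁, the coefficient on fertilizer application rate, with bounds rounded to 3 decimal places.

df = n − k − 1 = 112 − 3 − 1 = 108.
t* = t_{0.05, 108} = 1.659085.
Margin = t* × SE = 1.659085 × 0.0374 = 0.06205.
CI: 0.0329 ± 0.06205 → (-0.029, 0.095).
With 90% confidence, each one-unit increase in fertilizer application rate is associated with a change of between -0.029 and 0.095 tonnes/ha in crop yield, holding the other predictors fixed.

(-0.029, 0.095)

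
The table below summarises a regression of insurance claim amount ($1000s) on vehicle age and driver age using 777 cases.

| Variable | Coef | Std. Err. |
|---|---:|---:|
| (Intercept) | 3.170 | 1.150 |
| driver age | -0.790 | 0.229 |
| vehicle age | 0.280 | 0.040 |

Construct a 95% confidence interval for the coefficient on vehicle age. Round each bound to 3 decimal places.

(0.201, 0.359)

Read off: b = 0.280, SE = 0.040 for vehicle age.
df = n − k − 1 = 777 − 2 − 1 = 774.
t* = t_{0.025, 774} = 1.963034.
Margin = t* × SE = 1.963034 × 0.040 = 0.07852.
CI: 0.280 ± 0.07852 → (0.201, 0.359).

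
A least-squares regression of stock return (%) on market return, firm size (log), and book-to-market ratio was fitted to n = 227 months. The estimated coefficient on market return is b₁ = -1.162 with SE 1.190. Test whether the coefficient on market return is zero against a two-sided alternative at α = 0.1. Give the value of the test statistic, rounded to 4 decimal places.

H₀: β₁ = 0 vs H₁: β₁ ≠ 0.
t = (b₁ − β₁⁰)/SE = -1.162 / 1.190 = -0.9765.
df = n − k − 1 = 227 − 3 − 1 = 223.
Two-sided p ≈ 0.3299, which is ≥ 0.1, so fail to reject H₀.
The data do not give significant evidence of an association between market return and stock return, after adjusting for the other predictors.

t = -0.9765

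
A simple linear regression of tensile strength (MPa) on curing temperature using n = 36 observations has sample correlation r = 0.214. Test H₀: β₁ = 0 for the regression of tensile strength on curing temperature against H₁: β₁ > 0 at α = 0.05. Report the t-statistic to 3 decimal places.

t = 1.277

t = r·√(n − 2)/√(1 − r²) = 0.214·√34/√0.954204 = 1.277.
df = n − 2 = 34.
One-sided p ≈ 0.1051, which is ≥ 0.05, so fail to reject H₀.
The data do not give significant evidence of a linear association between curing temperature and tensile strength.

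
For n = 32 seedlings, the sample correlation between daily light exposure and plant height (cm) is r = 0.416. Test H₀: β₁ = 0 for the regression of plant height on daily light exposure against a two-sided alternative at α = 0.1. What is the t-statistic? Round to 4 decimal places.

t = r·√(n − 2)/√(1 − r²) = 0.416·√30/√0.826944 = 2.5056.
df = n − 2 = 30.
Two-sided p ≈ 0.0179, which is < 0.1, so reject H₀.
There is evidence of a linear association between daily light exposure and plant height.

t = 2.5056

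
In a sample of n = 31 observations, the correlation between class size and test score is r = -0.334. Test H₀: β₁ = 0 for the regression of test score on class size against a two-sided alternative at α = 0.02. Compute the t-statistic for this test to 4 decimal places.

t = r·√(n − 2)/√(1 − r²) = -0.334·√29/√0.888444 = -1.9082.
df = n − 2 = 29.
Two-sided p ≈ 0.0663, which is ≥ 0.02, so fail to reject H₀.
The data do not give significant evidence of a linear association between class size and test score.

t = -1.9082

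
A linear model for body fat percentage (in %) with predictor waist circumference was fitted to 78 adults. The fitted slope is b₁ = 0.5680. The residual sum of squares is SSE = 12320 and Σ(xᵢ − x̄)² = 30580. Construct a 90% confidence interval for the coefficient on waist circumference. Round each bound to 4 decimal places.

(0.4468, 0.6892)

MSE = SSE/(n − 2) = 12320/76 = 162.105.
SE(b₁) = √(MSE/Sₓₓ) = √(162.105/30580) = 0.0728081.
df = n − 2 = 76.
t* = t_{0.05, 76} = 1.665151.
Margin = t* × SE = 1.665151 × 0.0728081 = 0.121237.
CI: 0.5680 ± 0.121237 → (0.4468, 0.6892).
With 90% confidence, each one-unit increase in waist circumference is associated with a change of between 0.4468 and 0.6892 % in body fat percentage.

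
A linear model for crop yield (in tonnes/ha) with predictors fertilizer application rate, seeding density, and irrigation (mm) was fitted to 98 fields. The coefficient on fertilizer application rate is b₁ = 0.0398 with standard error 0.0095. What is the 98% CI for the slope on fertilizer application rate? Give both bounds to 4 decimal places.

df = n − k − 1 = 98 − 3 − 1 = 94.
t* = t_{0.01, 94} = 2.366674.
Margin = t* × SE = 2.366674 × 0.0095 = 0.022483.
CI: 0.0398 ± 0.022483 → (0.0173, 0.0623).
With 98% confidence, each one-unit increase in fertilizer application rate is associated with a change of between 0.0173 and 0.0623 tonnes/ha in crop yield, holding the other predictors fixed.

(0.0173, 0.0623)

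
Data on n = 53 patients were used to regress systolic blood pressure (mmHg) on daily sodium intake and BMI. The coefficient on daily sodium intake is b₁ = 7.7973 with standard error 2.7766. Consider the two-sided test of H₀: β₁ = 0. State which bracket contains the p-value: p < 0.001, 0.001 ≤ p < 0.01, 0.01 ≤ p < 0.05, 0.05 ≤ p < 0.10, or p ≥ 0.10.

0.001 ≤ p < 0.01

t = 7.7973 / 2.7766 = 2.808.
df = n − k − 1 = 53 − 2 − 1 = 50.
Two-sided p = 2·P(T_{50} > |t|) ≈ 0.0071.
So 0.001 ≤ p < 0.01.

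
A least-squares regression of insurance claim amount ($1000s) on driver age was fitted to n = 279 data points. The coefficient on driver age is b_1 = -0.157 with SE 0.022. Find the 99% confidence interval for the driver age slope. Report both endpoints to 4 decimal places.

df = n − 2 = 279 − 2 = 277.
t* = t_{0.005, 277} = 2.593694.
Margin = t* × SE = 2.593694 × 0.022 = 0.057061.
CI: -0.157 ± 0.057061 → (-0.2141, -0.0999).
With 99% confidence, each one-unit increase in driver age is associated with a change of between -0.2141 and -0.0999 $1000s in insurance claim amount.

(-0.2141, -0.0999)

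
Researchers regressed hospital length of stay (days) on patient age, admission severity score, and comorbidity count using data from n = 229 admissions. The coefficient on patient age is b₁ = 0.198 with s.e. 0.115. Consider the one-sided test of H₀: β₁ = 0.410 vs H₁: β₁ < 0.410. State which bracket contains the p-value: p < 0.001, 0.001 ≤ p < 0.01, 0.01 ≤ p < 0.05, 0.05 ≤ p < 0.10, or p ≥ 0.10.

0.01 ≤ p < 0.05

t = (0.198 − 0.410) / 0.115 = -1.843.
df = n − k − 1 = 229 − 3 − 1 = 225.
One-sided p = P(T_{225} < t) ≈ 0.0333.
So 0.01 ≤ p < 0.05.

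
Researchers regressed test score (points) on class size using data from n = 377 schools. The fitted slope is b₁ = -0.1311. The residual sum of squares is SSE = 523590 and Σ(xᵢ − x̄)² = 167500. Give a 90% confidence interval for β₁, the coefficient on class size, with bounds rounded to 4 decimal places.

(-0.2816, 0.0194)

MSE = SSE/(n − 2) = 523590/375 = 1396.24.
SE(b₁) = √(MSE/Sₓₓ) = √(1396.24/167500) = 0.0913004.
df = n − 2 = 375.
t* = t_{0.05, 375} = 1.648927.
Margin = t* × SE = 1.648927 × 0.0913004 = 0.150548.
CI: -0.1311 ± 0.150548 → (-0.2816, 0.0194).
With 90% confidence, each one-unit increase in class size is associated with a change of between -0.2816 and 0.0194 points in test score.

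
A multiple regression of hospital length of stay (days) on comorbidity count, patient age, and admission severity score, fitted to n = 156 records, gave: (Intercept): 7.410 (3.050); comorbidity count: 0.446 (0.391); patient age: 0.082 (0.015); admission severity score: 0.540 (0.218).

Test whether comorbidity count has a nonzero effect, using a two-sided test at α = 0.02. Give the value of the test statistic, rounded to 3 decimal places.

t = 1.141

Read off: b = 0.446, SE = 0.391 for comorbidity count.
H₀: β₁ = 0 vs H₁: β₁ ≠ 0.
t = 0.446 / 0.391 = 1.141.
df = n − k − 1 = 156 − 3 − 1 = 152.
Two-sided p ≈ 0.2558, which is ≥ 0.02, so fail to reject H₀.
The data do not give significant evidence of an association between comorbidity count and hospital length of stay, after adjusting for the other predictors.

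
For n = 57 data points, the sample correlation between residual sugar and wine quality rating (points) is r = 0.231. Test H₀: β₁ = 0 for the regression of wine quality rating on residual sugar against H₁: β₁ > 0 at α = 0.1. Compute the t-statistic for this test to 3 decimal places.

t = r·√(n − 2)/√(1 − r²) = 0.231·√55/√0.946639 = 1.761.
df = n − 2 = 55.
One-sided p ≈ 0.0419, which is < 0.1, so reject H₀.
There is evidence of a linear association between residual sugar and wine quality rating.

t = 1.761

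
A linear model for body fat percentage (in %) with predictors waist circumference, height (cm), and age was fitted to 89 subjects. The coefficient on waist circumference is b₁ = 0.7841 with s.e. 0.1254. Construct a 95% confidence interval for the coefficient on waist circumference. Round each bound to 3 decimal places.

df = n − k − 1 = 89 − 3 − 1 = 85.
t* = t_{0.025, 85} = 1.988268.
Margin = t* × SE = 1.988268 × 0.1254 = 0.24933.
CI: 0.7841 ± 0.24933 → (0.535, 1.033).
With 95% confidence, each one-unit increase in waist circumference is associated with a change of between 0.535 and 1.033 % in body fat percentage, holding the other predictors fixed.

(0.535, 1.033)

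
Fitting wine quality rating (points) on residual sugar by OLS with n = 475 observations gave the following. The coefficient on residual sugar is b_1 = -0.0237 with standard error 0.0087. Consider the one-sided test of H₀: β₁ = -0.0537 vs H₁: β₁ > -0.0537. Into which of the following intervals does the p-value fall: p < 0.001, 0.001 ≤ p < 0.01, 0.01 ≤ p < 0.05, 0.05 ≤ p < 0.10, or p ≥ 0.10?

t = (-0.0237 − (-0.0537)) / 0.0087 = 3.448.
df = n − 2 = 475 − 2 = 473.
One-sided p = P(T_{473} > t) ≈ 0.0003.
So p < 0.001.

p < 0.001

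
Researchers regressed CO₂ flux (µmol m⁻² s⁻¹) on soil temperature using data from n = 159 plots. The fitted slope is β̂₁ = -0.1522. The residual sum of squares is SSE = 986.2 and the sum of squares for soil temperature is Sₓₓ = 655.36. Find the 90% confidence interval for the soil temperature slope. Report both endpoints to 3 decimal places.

MSE = SSE/(n − 2) = 986.2/157 = 6.28153.
SE(β̂₁) = √(MSE/Sₓₓ) = √(6.28153/655.36) = 0.0979023.
df = n − 2 = 157.
t* = t_{0.05, 157} = 1.654617.
Margin = t* × SE = 1.654617 × 0.0979023 = 0.16199.
CI: -0.1522 ± 0.16199 → (-0.314, 0.010).
With 90% confidence, each one-unit increase in soil temperature is associated with a change of between -0.314 and 0.010 µmol m⁻² s⁻¹ in CO₂ flux.

(-0.314, 0.010)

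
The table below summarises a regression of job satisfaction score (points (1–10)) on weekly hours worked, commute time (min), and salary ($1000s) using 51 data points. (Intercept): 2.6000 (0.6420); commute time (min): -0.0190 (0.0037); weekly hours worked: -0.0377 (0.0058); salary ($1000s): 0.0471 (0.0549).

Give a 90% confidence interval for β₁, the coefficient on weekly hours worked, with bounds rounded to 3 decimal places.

Read off: b = -0.0377, SE = 0.0058 for weekly hours worked.
df = n − k − 1 = 51 − 3 − 1 = 47.
t* = t_{0.05, 47} = 1.677927.
Margin = t* × SE = 1.677927 × 0.0058 = 0.00973.
CI: -0.0377 ± 0.00973 → (-0.047, -0.028).

(-0.047, -0.028)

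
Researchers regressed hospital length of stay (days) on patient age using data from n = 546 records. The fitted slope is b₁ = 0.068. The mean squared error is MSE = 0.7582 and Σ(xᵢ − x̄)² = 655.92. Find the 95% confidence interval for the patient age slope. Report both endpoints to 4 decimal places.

SE(b₁) = √(MSE/Sₓₓ) = √(0.7582/655.92) = 0.033999.
df = n − 2 = 544.
t* = t_{0.025, 544} = 1.964334.
Margin = t* × SE = 1.964334 × 0.033999 = 0.066785.
CI: 0.068 ± 0.066785 → (0.0012, 0.1348).
With 95% confidence, each one-unit increase in patient age is associated with a change of between 0.0012 and 0.1348 days in hospital length of stay.

(0.0012, 0.1348)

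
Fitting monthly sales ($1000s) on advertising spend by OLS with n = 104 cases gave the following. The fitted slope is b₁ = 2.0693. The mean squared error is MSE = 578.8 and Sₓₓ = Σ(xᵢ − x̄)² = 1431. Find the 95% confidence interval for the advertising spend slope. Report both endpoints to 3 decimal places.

(0.808, 3.331)

SE(b₁) = √(MSE/Sₓₓ) = √(578.8/1431) = 0.635981.
df = n − 2 = 102.
t* = t_{0.025, 102} = 1.983495.
Margin = t* × SE = 1.983495 × 0.635981 = 1.26147.
CI: 2.0693 ± 1.26147 → (0.808, 3.331).
With 95% confidence, each one-unit increase in advertising spend is associated with a change of between 0.808 and 3.331 $1000s in monthly sales.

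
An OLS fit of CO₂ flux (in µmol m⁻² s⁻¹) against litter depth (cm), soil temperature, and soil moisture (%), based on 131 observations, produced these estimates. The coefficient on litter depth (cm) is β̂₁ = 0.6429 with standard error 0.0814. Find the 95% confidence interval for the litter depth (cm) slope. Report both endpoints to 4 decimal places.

(0.4818, 0.8040)

df = n − k − 1 = 131 − 3 − 1 = 127.
t* = t_{0.025, 127} = 1.97882.
Margin = t* × SE = 1.97882 × 0.0814 = 0.161076.
CI: 0.6429 ± 0.161076 → (0.4818, 0.8040).
With 95% confidence, each one-unit increase in litter depth (cm) is associated with a change of between 0.4818 and 0.8040 µmol m⁻² s⁻¹ in CO₂ flux, holding the other predictors fixed.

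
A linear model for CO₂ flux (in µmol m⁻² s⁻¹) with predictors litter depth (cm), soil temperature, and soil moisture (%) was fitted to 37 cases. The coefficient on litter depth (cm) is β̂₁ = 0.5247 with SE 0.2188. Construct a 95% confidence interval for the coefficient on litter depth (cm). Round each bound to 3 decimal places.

(0.080, 0.970)

df = n − k − 1 = 37 − 3 − 1 = 33.
t* = t_{0.025, 33} = 2.034515.
Margin = t* × SE = 2.034515 × 0.2188 = 0.44515.
CI: 0.5247 ± 0.44515 → (0.080, 0.970).
With 95% confidence, each one-unit increase in litter depth (cm) is associated with a change of between 0.080 and 0.970 µmol m⁻² s⁻¹ in CO₂ flux, holding the other predictors fixed.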